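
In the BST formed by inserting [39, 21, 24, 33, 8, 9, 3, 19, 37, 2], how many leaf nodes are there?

Tree built from: [39, 21, 24, 33, 8, 9, 3, 19, 37, 2]
Tree (level-order array): [39, 21, None, 8, 24, 3, 9, None, 33, 2, None, None, 19, None, 37]
Rule: A leaf has 0 children.
Per-node child counts:
  node 39: 1 child(ren)
  node 21: 2 child(ren)
  node 8: 2 child(ren)
  node 3: 1 child(ren)
  node 2: 0 child(ren)
  node 9: 1 child(ren)
  node 19: 0 child(ren)
  node 24: 1 child(ren)
  node 33: 1 child(ren)
  node 37: 0 child(ren)
Matching nodes: [2, 19, 37]
Count of leaf nodes: 3


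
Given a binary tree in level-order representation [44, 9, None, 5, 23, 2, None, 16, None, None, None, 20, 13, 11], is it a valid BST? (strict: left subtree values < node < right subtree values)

Level-order array: [44, 9, None, 5, 23, 2, None, 16, None, None, None, 20, 13, 11]
Validate using subtree bounds (lo, hi): at each node, require lo < value < hi,
then recurse left with hi=value and right with lo=value.
Preorder trace (stopping at first violation):
  at node 44 with bounds (-inf, +inf): OK
  at node 9 with bounds (-inf, 44): OK
  at node 5 with bounds (-inf, 9): OK
  at node 2 with bounds (-inf, 5): OK
  at node 23 with bounds (9, 44): OK
  at node 16 with bounds (9, 23): OK
  at node 20 with bounds (9, 16): VIOLATION
Node 20 violates its bound: not (9 < 20 < 16).
Result: Not a valid BST


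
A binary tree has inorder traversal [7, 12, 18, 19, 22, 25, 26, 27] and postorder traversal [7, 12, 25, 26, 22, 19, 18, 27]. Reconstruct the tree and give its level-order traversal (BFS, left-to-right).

Inorder:   [7, 12, 18, 19, 22, 25, 26, 27]
Postorder: [7, 12, 25, 26, 22, 19, 18, 27]
Algorithm: postorder visits root last, so walk postorder right-to-left;
each value is the root of the current inorder slice — split it at that
value, recurse on the right subtree first, then the left.
Recursive splits:
  root=27; inorder splits into left=[7, 12, 18, 19, 22, 25, 26], right=[]
  root=18; inorder splits into left=[7, 12], right=[19, 22, 25, 26]
  root=19; inorder splits into left=[], right=[22, 25, 26]
  root=22; inorder splits into left=[], right=[25, 26]
  root=26; inorder splits into left=[25], right=[]
  root=25; inorder splits into left=[], right=[]
  root=12; inorder splits into left=[7], right=[]
  root=7; inorder splits into left=[], right=[]
Reconstructed level-order: [27, 18, 12, 19, 7, 22, 26, 25]


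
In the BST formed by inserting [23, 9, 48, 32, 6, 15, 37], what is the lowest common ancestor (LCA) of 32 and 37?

Tree insertion order: [23, 9, 48, 32, 6, 15, 37]
Tree (level-order array): [23, 9, 48, 6, 15, 32, None, None, None, None, None, None, 37]
In a BST, the LCA of p=32, q=37 is the first node v on the
root-to-leaf path with p <= v <= q (go left if both < v, right if both > v).
Walk from root:
  at 23: both 32 and 37 > 23, go right
  at 48: both 32 and 37 < 48, go left
  at 32: 32 <= 32 <= 37, this is the LCA
LCA = 32


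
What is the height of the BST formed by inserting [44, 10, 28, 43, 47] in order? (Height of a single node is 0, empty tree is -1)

Insertion order: [44, 10, 28, 43, 47]
Tree (level-order array): [44, 10, 47, None, 28, None, None, None, 43]
Compute height bottom-up (empty subtree = -1):
  height(43) = 1 + max(-1, -1) = 0
  height(28) = 1 + max(-1, 0) = 1
  height(10) = 1 + max(-1, 1) = 2
  height(47) = 1 + max(-1, -1) = 0
  height(44) = 1 + max(2, 0) = 3
Height = 3


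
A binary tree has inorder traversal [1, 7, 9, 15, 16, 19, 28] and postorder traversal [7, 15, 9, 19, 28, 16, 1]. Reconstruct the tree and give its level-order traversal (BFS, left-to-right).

Inorder:   [1, 7, 9, 15, 16, 19, 28]
Postorder: [7, 15, 9, 19, 28, 16, 1]
Algorithm: postorder visits root last, so walk postorder right-to-left;
each value is the root of the current inorder slice — split it at that
value, recurse on the right subtree first, then the left.
Recursive splits:
  root=1; inorder splits into left=[], right=[7, 9, 15, 16, 19, 28]
  root=16; inorder splits into left=[7, 9, 15], right=[19, 28]
  root=28; inorder splits into left=[19], right=[]
  root=19; inorder splits into left=[], right=[]
  root=9; inorder splits into left=[7], right=[15]
  root=15; inorder splits into left=[], right=[]
  root=7; inorder splits into left=[], right=[]
Reconstructed level-order: [1, 16, 9, 28, 7, 15, 19]


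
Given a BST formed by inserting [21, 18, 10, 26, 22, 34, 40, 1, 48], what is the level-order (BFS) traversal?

Tree insertion order: [21, 18, 10, 26, 22, 34, 40, 1, 48]
Tree (level-order array): [21, 18, 26, 10, None, 22, 34, 1, None, None, None, None, 40, None, None, None, 48]
BFS from the root, enqueuing left then right child of each popped node:
  queue [21] -> pop 21, enqueue [18, 26], visited so far: [21]
  queue [18, 26] -> pop 18, enqueue [10], visited so far: [21, 18]
  queue [26, 10] -> pop 26, enqueue [22, 34], visited so far: [21, 18, 26]
  queue [10, 22, 34] -> pop 10, enqueue [1], visited so far: [21, 18, 26, 10]
  queue [22, 34, 1] -> pop 22, enqueue [none], visited so far: [21, 18, 26, 10, 22]
  queue [34, 1] -> pop 34, enqueue [40], visited so far: [21, 18, 26, 10, 22, 34]
  queue [1, 40] -> pop 1, enqueue [none], visited so far: [21, 18, 26, 10, 22, 34, 1]
  queue [40] -> pop 40, enqueue [48], visited so far: [21, 18, 26, 10, 22, 34, 1, 40]
  queue [48] -> pop 48, enqueue [none], visited so far: [21, 18, 26, 10, 22, 34, 1, 40, 48]
Result: [21, 18, 26, 10, 22, 34, 1, 40, 48]


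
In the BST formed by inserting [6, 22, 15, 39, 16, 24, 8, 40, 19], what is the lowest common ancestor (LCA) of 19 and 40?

Tree insertion order: [6, 22, 15, 39, 16, 24, 8, 40, 19]
Tree (level-order array): [6, None, 22, 15, 39, 8, 16, 24, 40, None, None, None, 19]
In a BST, the LCA of p=19, q=40 is the first node v on the
root-to-leaf path with p <= v <= q (go left if both < v, right if both > v).
Walk from root:
  at 6: both 19 and 40 > 6, go right
  at 22: 19 <= 22 <= 40, this is the LCA
LCA = 22


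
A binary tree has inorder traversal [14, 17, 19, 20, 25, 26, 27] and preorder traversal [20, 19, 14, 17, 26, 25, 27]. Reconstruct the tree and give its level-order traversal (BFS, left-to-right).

Inorder:  [14, 17, 19, 20, 25, 26, 27]
Preorder: [20, 19, 14, 17, 26, 25, 27]
Algorithm: preorder visits root first, so consume preorder in order;
for each root, split the current inorder slice at that value into
left-subtree inorder and right-subtree inorder, then recurse.
Recursive splits:
  root=20; inorder splits into left=[14, 17, 19], right=[25, 26, 27]
  root=19; inorder splits into left=[14, 17], right=[]
  root=14; inorder splits into left=[], right=[17]
  root=17; inorder splits into left=[], right=[]
  root=26; inorder splits into left=[25], right=[27]
  root=25; inorder splits into left=[], right=[]
  root=27; inorder splits into left=[], right=[]
Reconstructed level-order: [20, 19, 26, 14, 25, 27, 17]


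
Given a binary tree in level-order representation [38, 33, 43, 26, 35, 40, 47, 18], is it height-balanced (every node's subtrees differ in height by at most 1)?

Tree (level-order array): [38, 33, 43, 26, 35, 40, 47, 18]
Definition: a tree is height-balanced if, at every node, |h(left) - h(right)| <= 1 (empty subtree has height -1).
Bottom-up per-node check:
  node 18: h_left=-1, h_right=-1, diff=0 [OK], height=0
  node 26: h_left=0, h_right=-1, diff=1 [OK], height=1
  node 35: h_left=-1, h_right=-1, diff=0 [OK], height=0
  node 33: h_left=1, h_right=0, diff=1 [OK], height=2
  node 40: h_left=-1, h_right=-1, diff=0 [OK], height=0
  node 47: h_left=-1, h_right=-1, diff=0 [OK], height=0
  node 43: h_left=0, h_right=0, diff=0 [OK], height=1
  node 38: h_left=2, h_right=1, diff=1 [OK], height=3
All nodes satisfy the balance condition.
Result: Balanced


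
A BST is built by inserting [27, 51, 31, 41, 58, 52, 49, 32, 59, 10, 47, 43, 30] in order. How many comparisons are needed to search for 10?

Search path for 10: 27 -> 10
Found: True
Comparisons: 2


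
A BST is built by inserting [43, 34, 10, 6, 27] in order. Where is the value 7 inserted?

Starting tree (level order): [43, 34, None, 10, None, 6, 27]
Insertion path: 43 -> 34 -> 10 -> 6
Result: insert 7 as right child of 6
Final tree (level order): [43, 34, None, 10, None, 6, 27, None, 7]


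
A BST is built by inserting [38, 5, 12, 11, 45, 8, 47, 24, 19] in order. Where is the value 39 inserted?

Starting tree (level order): [38, 5, 45, None, 12, None, 47, 11, 24, None, None, 8, None, 19]
Insertion path: 38 -> 45
Result: insert 39 as left child of 45
Final tree (level order): [38, 5, 45, None, 12, 39, 47, 11, 24, None, None, None, None, 8, None, 19]


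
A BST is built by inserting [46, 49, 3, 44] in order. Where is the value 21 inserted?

Starting tree (level order): [46, 3, 49, None, 44]
Insertion path: 46 -> 3 -> 44
Result: insert 21 as left child of 44
Final tree (level order): [46, 3, 49, None, 44, None, None, 21]


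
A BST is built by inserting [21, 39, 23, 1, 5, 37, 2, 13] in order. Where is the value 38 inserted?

Starting tree (level order): [21, 1, 39, None, 5, 23, None, 2, 13, None, 37]
Insertion path: 21 -> 39 -> 23 -> 37
Result: insert 38 as right child of 37
Final tree (level order): [21, 1, 39, None, 5, 23, None, 2, 13, None, 37, None, None, None, None, None, 38]


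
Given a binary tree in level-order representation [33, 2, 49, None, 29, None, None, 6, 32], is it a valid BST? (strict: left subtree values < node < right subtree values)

Level-order array: [33, 2, 49, None, 29, None, None, 6, 32]
Validate using subtree bounds (lo, hi): at each node, require lo < value < hi,
then recurse left with hi=value and right with lo=value.
Preorder trace (stopping at first violation):
  at node 33 with bounds (-inf, +inf): OK
  at node 2 with bounds (-inf, 33): OK
  at node 29 with bounds (2, 33): OK
  at node 6 with bounds (2, 29): OK
  at node 32 with bounds (29, 33): OK
  at node 49 with bounds (33, +inf): OK
No violation found at any node.
Result: Valid BST


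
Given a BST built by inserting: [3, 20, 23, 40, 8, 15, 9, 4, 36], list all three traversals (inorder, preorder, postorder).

Tree insertion order: [3, 20, 23, 40, 8, 15, 9, 4, 36]
Tree (level-order array): [3, None, 20, 8, 23, 4, 15, None, 40, None, None, 9, None, 36]
Inorder (L, root, R): [3, 4, 8, 9, 15, 20, 23, 36, 40]
Preorder (root, L, R): [3, 20, 8, 4, 15, 9, 23, 40, 36]
Postorder (L, R, root): [4, 9, 15, 8, 36, 40, 23, 20, 3]


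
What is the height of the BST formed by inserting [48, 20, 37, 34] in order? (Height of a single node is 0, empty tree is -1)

Insertion order: [48, 20, 37, 34]
Tree (level-order array): [48, 20, None, None, 37, 34]
Compute height bottom-up (empty subtree = -1):
  height(34) = 1 + max(-1, -1) = 0
  height(37) = 1 + max(0, -1) = 1
  height(20) = 1 + max(-1, 1) = 2
  height(48) = 1 + max(2, -1) = 3
Height = 3


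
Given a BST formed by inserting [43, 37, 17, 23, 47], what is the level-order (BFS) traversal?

Tree insertion order: [43, 37, 17, 23, 47]
Tree (level-order array): [43, 37, 47, 17, None, None, None, None, 23]
BFS from the root, enqueuing left then right child of each popped node:
  queue [43] -> pop 43, enqueue [37, 47], visited so far: [43]
  queue [37, 47] -> pop 37, enqueue [17], visited so far: [43, 37]
  queue [47, 17] -> pop 47, enqueue [none], visited so far: [43, 37, 47]
  queue [17] -> pop 17, enqueue [23], visited so far: [43, 37, 47, 17]
  queue [23] -> pop 23, enqueue [none], visited so far: [43, 37, 47, 17, 23]
Result: [43, 37, 47, 17, 23]


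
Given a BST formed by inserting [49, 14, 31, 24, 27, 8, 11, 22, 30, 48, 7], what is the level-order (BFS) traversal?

Tree insertion order: [49, 14, 31, 24, 27, 8, 11, 22, 30, 48, 7]
Tree (level-order array): [49, 14, None, 8, 31, 7, 11, 24, 48, None, None, None, None, 22, 27, None, None, None, None, None, 30]
BFS from the root, enqueuing left then right child of each popped node:
  queue [49] -> pop 49, enqueue [14], visited so far: [49]
  queue [14] -> pop 14, enqueue [8, 31], visited so far: [49, 14]
  queue [8, 31] -> pop 8, enqueue [7, 11], visited so far: [49, 14, 8]
  queue [31, 7, 11] -> pop 31, enqueue [24, 48], visited so far: [49, 14, 8, 31]
  queue [7, 11, 24, 48] -> pop 7, enqueue [none], visited so far: [49, 14, 8, 31, 7]
  queue [11, 24, 48] -> pop 11, enqueue [none], visited so far: [49, 14, 8, 31, 7, 11]
  queue [24, 48] -> pop 24, enqueue [22, 27], visited so far: [49, 14, 8, 31, 7, 11, 24]
  queue [48, 22, 27] -> pop 48, enqueue [none], visited so far: [49, 14, 8, 31, 7, 11, 24, 48]
  queue [22, 27] -> pop 22, enqueue [none], visited so far: [49, 14, 8, 31, 7, 11, 24, 48, 22]
  queue [27] -> pop 27, enqueue [30], visited so far: [49, 14, 8, 31, 7, 11, 24, 48, 22, 27]
  queue [30] -> pop 30, enqueue [none], visited so far: [49, 14, 8, 31, 7, 11, 24, 48, 22, 27, 30]
Result: [49, 14, 8, 31, 7, 11, 24, 48, 22, 27, 30]


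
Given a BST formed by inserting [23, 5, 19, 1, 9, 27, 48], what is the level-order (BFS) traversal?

Tree insertion order: [23, 5, 19, 1, 9, 27, 48]
Tree (level-order array): [23, 5, 27, 1, 19, None, 48, None, None, 9]
BFS from the root, enqueuing left then right child of each popped node:
  queue [23] -> pop 23, enqueue [5, 27], visited so far: [23]
  queue [5, 27] -> pop 5, enqueue [1, 19], visited so far: [23, 5]
  queue [27, 1, 19] -> pop 27, enqueue [48], visited so far: [23, 5, 27]
  queue [1, 19, 48] -> pop 1, enqueue [none], visited so far: [23, 5, 27, 1]
  queue [19, 48] -> pop 19, enqueue [9], visited so far: [23, 5, 27, 1, 19]
  queue [48, 9] -> pop 48, enqueue [none], visited so far: [23, 5, 27, 1, 19, 48]
  queue [9] -> pop 9, enqueue [none], visited so far: [23, 5, 27, 1, 19, 48, 9]
Result: [23, 5, 27, 1, 19, 48, 9]


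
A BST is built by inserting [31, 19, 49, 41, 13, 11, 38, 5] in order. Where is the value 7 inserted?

Starting tree (level order): [31, 19, 49, 13, None, 41, None, 11, None, 38, None, 5]
Insertion path: 31 -> 19 -> 13 -> 11 -> 5
Result: insert 7 as right child of 5
Final tree (level order): [31, 19, 49, 13, None, 41, None, 11, None, 38, None, 5, None, None, None, None, 7]


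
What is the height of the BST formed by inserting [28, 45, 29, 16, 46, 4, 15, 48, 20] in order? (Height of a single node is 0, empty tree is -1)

Insertion order: [28, 45, 29, 16, 46, 4, 15, 48, 20]
Tree (level-order array): [28, 16, 45, 4, 20, 29, 46, None, 15, None, None, None, None, None, 48]
Compute height bottom-up (empty subtree = -1):
  height(15) = 1 + max(-1, -1) = 0
  height(4) = 1 + max(-1, 0) = 1
  height(20) = 1 + max(-1, -1) = 0
  height(16) = 1 + max(1, 0) = 2
  height(29) = 1 + max(-1, -1) = 0
  height(48) = 1 + max(-1, -1) = 0
  height(46) = 1 + max(-1, 0) = 1
  height(45) = 1 + max(0, 1) = 2
  height(28) = 1 + max(2, 2) = 3
Height = 3


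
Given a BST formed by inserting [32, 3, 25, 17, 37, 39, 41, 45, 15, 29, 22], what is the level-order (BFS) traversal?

Tree insertion order: [32, 3, 25, 17, 37, 39, 41, 45, 15, 29, 22]
Tree (level-order array): [32, 3, 37, None, 25, None, 39, 17, 29, None, 41, 15, 22, None, None, None, 45]
BFS from the root, enqueuing left then right child of each popped node:
  queue [32] -> pop 32, enqueue [3, 37], visited so far: [32]
  queue [3, 37] -> pop 3, enqueue [25], visited so far: [32, 3]
  queue [37, 25] -> pop 37, enqueue [39], visited so far: [32, 3, 37]
  queue [25, 39] -> pop 25, enqueue [17, 29], visited so far: [32, 3, 37, 25]
  queue [39, 17, 29] -> pop 39, enqueue [41], visited so far: [32, 3, 37, 25, 39]
  queue [17, 29, 41] -> pop 17, enqueue [15, 22], visited so far: [32, 3, 37, 25, 39, 17]
  queue [29, 41, 15, 22] -> pop 29, enqueue [none], visited so far: [32, 3, 37, 25, 39, 17, 29]
  queue [41, 15, 22] -> pop 41, enqueue [45], visited so far: [32, 3, 37, 25, 39, 17, 29, 41]
  queue [15, 22, 45] -> pop 15, enqueue [none], visited so far: [32, 3, 37, 25, 39, 17, 29, 41, 15]
  queue [22, 45] -> pop 22, enqueue [none], visited so far: [32, 3, 37, 25, 39, 17, 29, 41, 15, 22]
  queue [45] -> pop 45, enqueue [none], visited so far: [32, 3, 37, 25, 39, 17, 29, 41, 15, 22, 45]
Result: [32, 3, 37, 25, 39, 17, 29, 41, 15, 22, 45]


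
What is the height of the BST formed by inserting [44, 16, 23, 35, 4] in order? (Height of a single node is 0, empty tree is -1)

Insertion order: [44, 16, 23, 35, 4]
Tree (level-order array): [44, 16, None, 4, 23, None, None, None, 35]
Compute height bottom-up (empty subtree = -1):
  height(4) = 1 + max(-1, -1) = 0
  height(35) = 1 + max(-1, -1) = 0
  height(23) = 1 + max(-1, 0) = 1
  height(16) = 1 + max(0, 1) = 2
  height(44) = 1 + max(2, -1) = 3
Height = 3


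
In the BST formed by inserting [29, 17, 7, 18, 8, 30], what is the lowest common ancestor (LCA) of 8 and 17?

Tree insertion order: [29, 17, 7, 18, 8, 30]
Tree (level-order array): [29, 17, 30, 7, 18, None, None, None, 8]
In a BST, the LCA of p=8, q=17 is the first node v on the
root-to-leaf path with p <= v <= q (go left if both < v, right if both > v).
Walk from root:
  at 29: both 8 and 17 < 29, go left
  at 17: 8 <= 17 <= 17, this is the LCA
LCA = 17


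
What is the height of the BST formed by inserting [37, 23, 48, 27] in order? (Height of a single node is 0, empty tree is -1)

Insertion order: [37, 23, 48, 27]
Tree (level-order array): [37, 23, 48, None, 27]
Compute height bottom-up (empty subtree = -1):
  height(27) = 1 + max(-1, -1) = 0
  height(23) = 1 + max(-1, 0) = 1
  height(48) = 1 + max(-1, -1) = 0
  height(37) = 1 + max(1, 0) = 2
Height = 2


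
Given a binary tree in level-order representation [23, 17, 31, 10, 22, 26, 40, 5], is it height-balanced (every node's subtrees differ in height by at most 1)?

Tree (level-order array): [23, 17, 31, 10, 22, 26, 40, 5]
Definition: a tree is height-balanced if, at every node, |h(left) - h(right)| <= 1 (empty subtree has height -1).
Bottom-up per-node check:
  node 5: h_left=-1, h_right=-1, diff=0 [OK], height=0
  node 10: h_left=0, h_right=-1, diff=1 [OK], height=1
  node 22: h_left=-1, h_right=-1, diff=0 [OK], height=0
  node 17: h_left=1, h_right=0, diff=1 [OK], height=2
  node 26: h_left=-1, h_right=-1, diff=0 [OK], height=0
  node 40: h_left=-1, h_right=-1, diff=0 [OK], height=0
  node 31: h_left=0, h_right=0, diff=0 [OK], height=1
  node 23: h_left=2, h_right=1, diff=1 [OK], height=3
All nodes satisfy the balance condition.
Result: Balanced


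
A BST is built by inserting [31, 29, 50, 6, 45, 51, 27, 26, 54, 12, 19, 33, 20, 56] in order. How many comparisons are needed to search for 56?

Search path for 56: 31 -> 50 -> 51 -> 54 -> 56
Found: True
Comparisons: 5


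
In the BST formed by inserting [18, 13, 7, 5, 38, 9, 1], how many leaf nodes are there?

Tree built from: [18, 13, 7, 5, 38, 9, 1]
Tree (level-order array): [18, 13, 38, 7, None, None, None, 5, 9, 1]
Rule: A leaf has 0 children.
Per-node child counts:
  node 18: 2 child(ren)
  node 13: 1 child(ren)
  node 7: 2 child(ren)
  node 5: 1 child(ren)
  node 1: 0 child(ren)
  node 9: 0 child(ren)
  node 38: 0 child(ren)
Matching nodes: [1, 9, 38]
Count of leaf nodes: 3


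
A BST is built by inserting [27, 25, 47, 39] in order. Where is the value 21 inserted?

Starting tree (level order): [27, 25, 47, None, None, 39]
Insertion path: 27 -> 25
Result: insert 21 as left child of 25
Final tree (level order): [27, 25, 47, 21, None, 39]


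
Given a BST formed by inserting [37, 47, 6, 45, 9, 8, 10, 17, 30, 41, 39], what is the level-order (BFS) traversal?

Tree insertion order: [37, 47, 6, 45, 9, 8, 10, 17, 30, 41, 39]
Tree (level-order array): [37, 6, 47, None, 9, 45, None, 8, 10, 41, None, None, None, None, 17, 39, None, None, 30]
BFS from the root, enqueuing left then right child of each popped node:
  queue [37] -> pop 37, enqueue [6, 47], visited so far: [37]
  queue [6, 47] -> pop 6, enqueue [9], visited so far: [37, 6]
  queue [47, 9] -> pop 47, enqueue [45], visited so far: [37, 6, 47]
  queue [9, 45] -> pop 9, enqueue [8, 10], visited so far: [37, 6, 47, 9]
  queue [45, 8, 10] -> pop 45, enqueue [41], visited so far: [37, 6, 47, 9, 45]
  queue [8, 10, 41] -> pop 8, enqueue [none], visited so far: [37, 6, 47, 9, 45, 8]
  queue [10, 41] -> pop 10, enqueue [17], visited so far: [37, 6, 47, 9, 45, 8, 10]
  queue [41, 17] -> pop 41, enqueue [39], visited so far: [37, 6, 47, 9, 45, 8, 10, 41]
  queue [17, 39] -> pop 17, enqueue [30], visited so far: [37, 6, 47, 9, 45, 8, 10, 41, 17]
  queue [39, 30] -> pop 39, enqueue [none], visited so far: [37, 6, 47, 9, 45, 8, 10, 41, 17, 39]
  queue [30] -> pop 30, enqueue [none], visited so far: [37, 6, 47, 9, 45, 8, 10, 41, 17, 39, 30]
Result: [37, 6, 47, 9, 45, 8, 10, 41, 17, 39, 30]


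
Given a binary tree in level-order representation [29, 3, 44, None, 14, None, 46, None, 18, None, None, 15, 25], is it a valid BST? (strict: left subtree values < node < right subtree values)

Level-order array: [29, 3, 44, None, 14, None, 46, None, 18, None, None, 15, 25]
Validate using subtree bounds (lo, hi): at each node, require lo < value < hi,
then recurse left with hi=value and right with lo=value.
Preorder trace (stopping at first violation):
  at node 29 with bounds (-inf, +inf): OK
  at node 3 with bounds (-inf, 29): OK
  at node 14 with bounds (3, 29): OK
  at node 18 with bounds (14, 29): OK
  at node 15 with bounds (14, 18): OK
  at node 25 with bounds (18, 29): OK
  at node 44 with bounds (29, +inf): OK
  at node 46 with bounds (44, +inf): OK
No violation found at any node.
Result: Valid BST


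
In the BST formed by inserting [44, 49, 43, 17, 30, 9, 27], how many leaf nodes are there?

Tree built from: [44, 49, 43, 17, 30, 9, 27]
Tree (level-order array): [44, 43, 49, 17, None, None, None, 9, 30, None, None, 27]
Rule: A leaf has 0 children.
Per-node child counts:
  node 44: 2 child(ren)
  node 43: 1 child(ren)
  node 17: 2 child(ren)
  node 9: 0 child(ren)
  node 30: 1 child(ren)
  node 27: 0 child(ren)
  node 49: 0 child(ren)
Matching nodes: [9, 27, 49]
Count of leaf nodes: 3


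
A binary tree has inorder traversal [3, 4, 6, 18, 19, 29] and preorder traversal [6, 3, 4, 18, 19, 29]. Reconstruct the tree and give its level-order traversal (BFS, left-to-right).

Inorder:  [3, 4, 6, 18, 19, 29]
Preorder: [6, 3, 4, 18, 19, 29]
Algorithm: preorder visits root first, so consume preorder in order;
for each root, split the current inorder slice at that value into
left-subtree inorder and right-subtree inorder, then recurse.
Recursive splits:
  root=6; inorder splits into left=[3, 4], right=[18, 19, 29]
  root=3; inorder splits into left=[], right=[4]
  root=4; inorder splits into left=[], right=[]
  root=18; inorder splits into left=[], right=[19, 29]
  root=19; inorder splits into left=[], right=[29]
  root=29; inorder splits into left=[], right=[]
Reconstructed level-order: [6, 3, 18, 4, 19, 29]


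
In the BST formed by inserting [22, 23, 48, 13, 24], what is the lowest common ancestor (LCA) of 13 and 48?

Tree insertion order: [22, 23, 48, 13, 24]
Tree (level-order array): [22, 13, 23, None, None, None, 48, 24]
In a BST, the LCA of p=13, q=48 is the first node v on the
root-to-leaf path with p <= v <= q (go left if both < v, right if both > v).
Walk from root:
  at 22: 13 <= 22 <= 48, this is the LCA
LCA = 22


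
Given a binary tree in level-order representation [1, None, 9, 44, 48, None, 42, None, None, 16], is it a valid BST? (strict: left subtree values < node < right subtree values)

Level-order array: [1, None, 9, 44, 48, None, 42, None, None, 16]
Validate using subtree bounds (lo, hi): at each node, require lo < value < hi,
then recurse left with hi=value and right with lo=value.
Preorder trace (stopping at first violation):
  at node 1 with bounds (-inf, +inf): OK
  at node 9 with bounds (1, +inf): OK
  at node 44 with bounds (1, 9): VIOLATION
Node 44 violates its bound: not (1 < 44 < 9).
Result: Not a valid BST


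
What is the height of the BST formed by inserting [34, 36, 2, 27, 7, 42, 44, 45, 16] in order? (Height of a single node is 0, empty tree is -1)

Insertion order: [34, 36, 2, 27, 7, 42, 44, 45, 16]
Tree (level-order array): [34, 2, 36, None, 27, None, 42, 7, None, None, 44, None, 16, None, 45]
Compute height bottom-up (empty subtree = -1):
  height(16) = 1 + max(-1, -1) = 0
  height(7) = 1 + max(-1, 0) = 1
  height(27) = 1 + max(1, -1) = 2
  height(2) = 1 + max(-1, 2) = 3
  height(45) = 1 + max(-1, -1) = 0
  height(44) = 1 + max(-1, 0) = 1
  height(42) = 1 + max(-1, 1) = 2
  height(36) = 1 + max(-1, 2) = 3
  height(34) = 1 + max(3, 3) = 4
Height = 4


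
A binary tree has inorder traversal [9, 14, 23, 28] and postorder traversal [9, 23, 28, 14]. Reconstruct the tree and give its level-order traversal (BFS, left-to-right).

Inorder:   [9, 14, 23, 28]
Postorder: [9, 23, 28, 14]
Algorithm: postorder visits root last, so walk postorder right-to-left;
each value is the root of the current inorder slice — split it at that
value, recurse on the right subtree first, then the left.
Recursive splits:
  root=14; inorder splits into left=[9], right=[23, 28]
  root=28; inorder splits into left=[23], right=[]
  root=23; inorder splits into left=[], right=[]
  root=9; inorder splits into left=[], right=[]
Reconstructed level-order: [14, 9, 28, 23]


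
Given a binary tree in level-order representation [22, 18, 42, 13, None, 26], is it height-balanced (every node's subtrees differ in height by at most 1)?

Tree (level-order array): [22, 18, 42, 13, None, 26]
Definition: a tree is height-balanced if, at every node, |h(left) - h(right)| <= 1 (empty subtree has height -1).
Bottom-up per-node check:
  node 13: h_left=-1, h_right=-1, diff=0 [OK], height=0
  node 18: h_left=0, h_right=-1, diff=1 [OK], height=1
  node 26: h_left=-1, h_right=-1, diff=0 [OK], height=0
  node 42: h_left=0, h_right=-1, diff=1 [OK], height=1
  node 22: h_left=1, h_right=1, diff=0 [OK], height=2
All nodes satisfy the balance condition.
Result: Balanced


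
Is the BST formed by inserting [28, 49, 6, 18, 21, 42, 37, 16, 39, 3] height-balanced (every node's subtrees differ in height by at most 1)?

Tree (level-order array): [28, 6, 49, 3, 18, 42, None, None, None, 16, 21, 37, None, None, None, None, None, None, 39]
Definition: a tree is height-balanced if, at every node, |h(left) - h(right)| <= 1 (empty subtree has height -1).
Bottom-up per-node check:
  node 3: h_left=-1, h_right=-1, diff=0 [OK], height=0
  node 16: h_left=-1, h_right=-1, diff=0 [OK], height=0
  node 21: h_left=-1, h_right=-1, diff=0 [OK], height=0
  node 18: h_left=0, h_right=0, diff=0 [OK], height=1
  node 6: h_left=0, h_right=1, diff=1 [OK], height=2
  node 39: h_left=-1, h_right=-1, diff=0 [OK], height=0
  node 37: h_left=-1, h_right=0, diff=1 [OK], height=1
  node 42: h_left=1, h_right=-1, diff=2 [FAIL (|1--1|=2 > 1)], height=2
  node 49: h_left=2, h_right=-1, diff=3 [FAIL (|2--1|=3 > 1)], height=3
  node 28: h_left=2, h_right=3, diff=1 [OK], height=4
Node 42 violates the condition: |1 - -1| = 2 > 1.
Result: Not balanced


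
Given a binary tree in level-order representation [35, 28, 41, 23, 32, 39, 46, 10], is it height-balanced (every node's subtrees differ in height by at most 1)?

Tree (level-order array): [35, 28, 41, 23, 32, 39, 46, 10]
Definition: a tree is height-balanced if, at every node, |h(left) - h(right)| <= 1 (empty subtree has height -1).
Bottom-up per-node check:
  node 10: h_left=-1, h_right=-1, diff=0 [OK], height=0
  node 23: h_left=0, h_right=-1, diff=1 [OK], height=1
  node 32: h_left=-1, h_right=-1, diff=0 [OK], height=0
  node 28: h_left=1, h_right=0, diff=1 [OK], height=2
  node 39: h_left=-1, h_right=-1, diff=0 [OK], height=0
  node 46: h_left=-1, h_right=-1, diff=0 [OK], height=0
  node 41: h_left=0, h_right=0, diff=0 [OK], height=1
  node 35: h_left=2, h_right=1, diff=1 [OK], height=3
All nodes satisfy the balance condition.
Result: Balanced


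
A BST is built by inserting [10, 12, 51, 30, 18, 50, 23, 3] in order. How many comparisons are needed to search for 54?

Search path for 54: 10 -> 12 -> 51
Found: False
Comparisons: 3


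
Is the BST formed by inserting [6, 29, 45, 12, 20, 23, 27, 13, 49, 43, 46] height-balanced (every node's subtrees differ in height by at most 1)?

Tree (level-order array): [6, None, 29, 12, 45, None, 20, 43, 49, 13, 23, None, None, 46, None, None, None, None, 27]
Definition: a tree is height-balanced if, at every node, |h(left) - h(right)| <= 1 (empty subtree has height -1).
Bottom-up per-node check:
  node 13: h_left=-1, h_right=-1, diff=0 [OK], height=0
  node 27: h_left=-1, h_right=-1, diff=0 [OK], height=0
  node 23: h_left=-1, h_right=0, diff=1 [OK], height=1
  node 20: h_left=0, h_right=1, diff=1 [OK], height=2
  node 12: h_left=-1, h_right=2, diff=3 [FAIL (|-1-2|=3 > 1)], height=3
  node 43: h_left=-1, h_right=-1, diff=0 [OK], height=0
  node 46: h_left=-1, h_right=-1, diff=0 [OK], height=0
  node 49: h_left=0, h_right=-1, diff=1 [OK], height=1
  node 45: h_left=0, h_right=1, diff=1 [OK], height=2
  node 29: h_left=3, h_right=2, diff=1 [OK], height=4
  node 6: h_left=-1, h_right=4, diff=5 [FAIL (|-1-4|=5 > 1)], height=5
Node 12 violates the condition: |-1 - 2| = 3 > 1.
Result: Not balanced


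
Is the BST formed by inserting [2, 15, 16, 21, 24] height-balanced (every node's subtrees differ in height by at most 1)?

Tree (level-order array): [2, None, 15, None, 16, None, 21, None, 24]
Definition: a tree is height-balanced if, at every node, |h(left) - h(right)| <= 1 (empty subtree has height -1).
Bottom-up per-node check:
  node 24: h_left=-1, h_right=-1, diff=0 [OK], height=0
  node 21: h_left=-1, h_right=0, diff=1 [OK], height=1
  node 16: h_left=-1, h_right=1, diff=2 [FAIL (|-1-1|=2 > 1)], height=2
  node 15: h_left=-1, h_right=2, diff=3 [FAIL (|-1-2|=3 > 1)], height=3
  node 2: h_left=-1, h_right=3, diff=4 [FAIL (|-1-3|=4 > 1)], height=4
Node 16 violates the condition: |-1 - 1| = 2 > 1.
Result: Not balanced


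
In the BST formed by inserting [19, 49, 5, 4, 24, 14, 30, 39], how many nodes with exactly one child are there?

Tree built from: [19, 49, 5, 4, 24, 14, 30, 39]
Tree (level-order array): [19, 5, 49, 4, 14, 24, None, None, None, None, None, None, 30, None, 39]
Rule: These are nodes with exactly 1 non-null child.
Per-node child counts:
  node 19: 2 child(ren)
  node 5: 2 child(ren)
  node 4: 0 child(ren)
  node 14: 0 child(ren)
  node 49: 1 child(ren)
  node 24: 1 child(ren)
  node 30: 1 child(ren)
  node 39: 0 child(ren)
Matching nodes: [49, 24, 30]
Count of nodes with exactly one child: 3


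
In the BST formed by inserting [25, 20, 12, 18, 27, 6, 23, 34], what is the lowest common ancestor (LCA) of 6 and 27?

Tree insertion order: [25, 20, 12, 18, 27, 6, 23, 34]
Tree (level-order array): [25, 20, 27, 12, 23, None, 34, 6, 18]
In a BST, the LCA of p=6, q=27 is the first node v on the
root-to-leaf path with p <= v <= q (go left if both < v, right if both > v).
Walk from root:
  at 25: 6 <= 25 <= 27, this is the LCA
LCA = 25


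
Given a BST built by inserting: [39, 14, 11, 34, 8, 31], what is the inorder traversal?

Tree insertion order: [39, 14, 11, 34, 8, 31]
Tree (level-order array): [39, 14, None, 11, 34, 8, None, 31]
Inorder traversal: [8, 11, 14, 31, 34, 39]


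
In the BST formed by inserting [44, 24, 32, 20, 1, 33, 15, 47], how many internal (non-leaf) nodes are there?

Tree built from: [44, 24, 32, 20, 1, 33, 15, 47]
Tree (level-order array): [44, 24, 47, 20, 32, None, None, 1, None, None, 33, None, 15]
Rule: An internal node has at least one child.
Per-node child counts:
  node 44: 2 child(ren)
  node 24: 2 child(ren)
  node 20: 1 child(ren)
  node 1: 1 child(ren)
  node 15: 0 child(ren)
  node 32: 1 child(ren)
  node 33: 0 child(ren)
  node 47: 0 child(ren)
Matching nodes: [44, 24, 20, 1, 32]
Count of internal (non-leaf) nodes: 5


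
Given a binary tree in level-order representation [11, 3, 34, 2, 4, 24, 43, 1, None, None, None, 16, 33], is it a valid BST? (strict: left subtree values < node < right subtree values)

Level-order array: [11, 3, 34, 2, 4, 24, 43, 1, None, None, None, 16, 33]
Validate using subtree bounds (lo, hi): at each node, require lo < value < hi,
then recurse left with hi=value and right with lo=value.
Preorder trace (stopping at first violation):
  at node 11 with bounds (-inf, +inf): OK
  at node 3 with bounds (-inf, 11): OK
  at node 2 with bounds (-inf, 3): OK
  at node 1 with bounds (-inf, 2): OK
  at node 4 with bounds (3, 11): OK
  at node 34 with bounds (11, +inf): OK
  at node 24 with bounds (11, 34): OK
  at node 16 with bounds (11, 24): OK
  at node 33 with bounds (24, 34): OK
  at node 43 with bounds (34, +inf): OK
No violation found at any node.
Result: Valid BST


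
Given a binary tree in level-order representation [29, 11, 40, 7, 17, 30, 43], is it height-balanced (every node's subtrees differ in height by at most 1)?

Tree (level-order array): [29, 11, 40, 7, 17, 30, 43]
Definition: a tree is height-balanced if, at every node, |h(left) - h(right)| <= 1 (empty subtree has height -1).
Bottom-up per-node check:
  node 7: h_left=-1, h_right=-1, diff=0 [OK], height=0
  node 17: h_left=-1, h_right=-1, diff=0 [OK], height=0
  node 11: h_left=0, h_right=0, diff=0 [OK], height=1
  node 30: h_left=-1, h_right=-1, diff=0 [OK], height=0
  node 43: h_left=-1, h_right=-1, diff=0 [OK], height=0
  node 40: h_left=0, h_right=0, diff=0 [OK], height=1
  node 29: h_left=1, h_right=1, diff=0 [OK], height=2
All nodes satisfy the balance condition.
Result: Balanced


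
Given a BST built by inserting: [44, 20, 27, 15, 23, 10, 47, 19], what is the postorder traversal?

Tree insertion order: [44, 20, 27, 15, 23, 10, 47, 19]
Tree (level-order array): [44, 20, 47, 15, 27, None, None, 10, 19, 23]
Postorder traversal: [10, 19, 15, 23, 27, 20, 47, 44]


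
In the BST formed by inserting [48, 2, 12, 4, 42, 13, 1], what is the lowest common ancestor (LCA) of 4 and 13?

Tree insertion order: [48, 2, 12, 4, 42, 13, 1]
Tree (level-order array): [48, 2, None, 1, 12, None, None, 4, 42, None, None, 13]
In a BST, the LCA of p=4, q=13 is the first node v on the
root-to-leaf path with p <= v <= q (go left if both < v, right if both > v).
Walk from root:
  at 48: both 4 and 13 < 48, go left
  at 2: both 4 and 13 > 2, go right
  at 12: 4 <= 12 <= 13, this is the LCA
LCA = 12


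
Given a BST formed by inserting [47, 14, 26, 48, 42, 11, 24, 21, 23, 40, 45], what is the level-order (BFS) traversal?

Tree insertion order: [47, 14, 26, 48, 42, 11, 24, 21, 23, 40, 45]
Tree (level-order array): [47, 14, 48, 11, 26, None, None, None, None, 24, 42, 21, None, 40, 45, None, 23]
BFS from the root, enqueuing left then right child of each popped node:
  queue [47] -> pop 47, enqueue [14, 48], visited so far: [47]
  queue [14, 48] -> pop 14, enqueue [11, 26], visited so far: [47, 14]
  queue [48, 11, 26] -> pop 48, enqueue [none], visited so far: [47, 14, 48]
  queue [11, 26] -> pop 11, enqueue [none], visited so far: [47, 14, 48, 11]
  queue [26] -> pop 26, enqueue [24, 42], visited so far: [47, 14, 48, 11, 26]
  queue [24, 42] -> pop 24, enqueue [21], visited so far: [47, 14, 48, 11, 26, 24]
  queue [42, 21] -> pop 42, enqueue [40, 45], visited so far: [47, 14, 48, 11, 26, 24, 42]
  queue [21, 40, 45] -> pop 21, enqueue [23], visited so far: [47, 14, 48, 11, 26, 24, 42, 21]
  queue [40, 45, 23] -> pop 40, enqueue [none], visited so far: [47, 14, 48, 11, 26, 24, 42, 21, 40]
  queue [45, 23] -> pop 45, enqueue [none], visited so far: [47, 14, 48, 11, 26, 24, 42, 21, 40, 45]
  queue [23] -> pop 23, enqueue [none], visited so far: [47, 14, 48, 11, 26, 24, 42, 21, 40, 45, 23]
Result: [47, 14, 48, 11, 26, 24, 42, 21, 40, 45, 23]


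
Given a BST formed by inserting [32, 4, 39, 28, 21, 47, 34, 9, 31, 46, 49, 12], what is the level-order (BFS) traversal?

Tree insertion order: [32, 4, 39, 28, 21, 47, 34, 9, 31, 46, 49, 12]
Tree (level-order array): [32, 4, 39, None, 28, 34, 47, 21, 31, None, None, 46, 49, 9, None, None, None, None, None, None, None, None, 12]
BFS from the root, enqueuing left then right child of each popped node:
  queue [32] -> pop 32, enqueue [4, 39], visited so far: [32]
  queue [4, 39] -> pop 4, enqueue [28], visited so far: [32, 4]
  queue [39, 28] -> pop 39, enqueue [34, 47], visited so far: [32, 4, 39]
  queue [28, 34, 47] -> pop 28, enqueue [21, 31], visited so far: [32, 4, 39, 28]
  queue [34, 47, 21, 31] -> pop 34, enqueue [none], visited so far: [32, 4, 39, 28, 34]
  queue [47, 21, 31] -> pop 47, enqueue [46, 49], visited so far: [32, 4, 39, 28, 34, 47]
  queue [21, 31, 46, 49] -> pop 21, enqueue [9], visited so far: [32, 4, 39, 28, 34, 47, 21]
  queue [31, 46, 49, 9] -> pop 31, enqueue [none], visited so far: [32, 4, 39, 28, 34, 47, 21, 31]
  queue [46, 49, 9] -> pop 46, enqueue [none], visited so far: [32, 4, 39, 28, 34, 47, 21, 31, 46]
  queue [49, 9] -> pop 49, enqueue [none], visited so far: [32, 4, 39, 28, 34, 47, 21, 31, 46, 49]
  queue [9] -> pop 9, enqueue [12], visited so far: [32, 4, 39, 28, 34, 47, 21, 31, 46, 49, 9]
  queue [12] -> pop 12, enqueue [none], visited so far: [32, 4, 39, 28, 34, 47, 21, 31, 46, 49, 9, 12]
Result: [32, 4, 39, 28, 34, 47, 21, 31, 46, 49, 9, 12]


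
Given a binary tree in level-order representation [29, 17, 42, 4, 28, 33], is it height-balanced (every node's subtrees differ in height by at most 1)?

Tree (level-order array): [29, 17, 42, 4, 28, 33]
Definition: a tree is height-balanced if, at every node, |h(left) - h(right)| <= 1 (empty subtree has height -1).
Bottom-up per-node check:
  node 4: h_left=-1, h_right=-1, diff=0 [OK], height=0
  node 28: h_left=-1, h_right=-1, diff=0 [OK], height=0
  node 17: h_left=0, h_right=0, diff=0 [OK], height=1
  node 33: h_left=-1, h_right=-1, diff=0 [OK], height=0
  node 42: h_left=0, h_right=-1, diff=1 [OK], height=1
  node 29: h_left=1, h_right=1, diff=0 [OK], height=2
All nodes satisfy the balance condition.
Result: Balanced


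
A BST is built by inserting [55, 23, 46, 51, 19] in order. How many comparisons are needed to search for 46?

Search path for 46: 55 -> 23 -> 46
Found: True
Comparisons: 3


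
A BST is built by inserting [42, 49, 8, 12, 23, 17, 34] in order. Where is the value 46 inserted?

Starting tree (level order): [42, 8, 49, None, 12, None, None, None, 23, 17, 34]
Insertion path: 42 -> 49
Result: insert 46 as left child of 49
Final tree (level order): [42, 8, 49, None, 12, 46, None, None, 23, None, None, 17, 34]


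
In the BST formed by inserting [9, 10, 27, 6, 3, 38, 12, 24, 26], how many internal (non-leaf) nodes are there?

Tree built from: [9, 10, 27, 6, 3, 38, 12, 24, 26]
Tree (level-order array): [9, 6, 10, 3, None, None, 27, None, None, 12, 38, None, 24, None, None, None, 26]
Rule: An internal node has at least one child.
Per-node child counts:
  node 9: 2 child(ren)
  node 6: 1 child(ren)
  node 3: 0 child(ren)
  node 10: 1 child(ren)
  node 27: 2 child(ren)
  node 12: 1 child(ren)
  node 24: 1 child(ren)
  node 26: 0 child(ren)
  node 38: 0 child(ren)
Matching nodes: [9, 6, 10, 27, 12, 24]
Count of internal (non-leaf) nodes: 6


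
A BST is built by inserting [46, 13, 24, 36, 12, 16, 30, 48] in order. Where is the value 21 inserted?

Starting tree (level order): [46, 13, 48, 12, 24, None, None, None, None, 16, 36, None, None, 30]
Insertion path: 46 -> 13 -> 24 -> 16
Result: insert 21 as right child of 16
Final tree (level order): [46, 13, 48, 12, 24, None, None, None, None, 16, 36, None, 21, 30]


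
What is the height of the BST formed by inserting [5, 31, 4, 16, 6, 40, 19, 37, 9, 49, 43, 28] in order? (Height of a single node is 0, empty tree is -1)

Insertion order: [5, 31, 4, 16, 6, 40, 19, 37, 9, 49, 43, 28]
Tree (level-order array): [5, 4, 31, None, None, 16, 40, 6, 19, 37, 49, None, 9, None, 28, None, None, 43]
Compute height bottom-up (empty subtree = -1):
  height(4) = 1 + max(-1, -1) = 0
  height(9) = 1 + max(-1, -1) = 0
  height(6) = 1 + max(-1, 0) = 1
  height(28) = 1 + max(-1, -1) = 0
  height(19) = 1 + max(-1, 0) = 1
  height(16) = 1 + max(1, 1) = 2
  height(37) = 1 + max(-1, -1) = 0
  height(43) = 1 + max(-1, -1) = 0
  height(49) = 1 + max(0, -1) = 1
  height(40) = 1 + max(0, 1) = 2
  height(31) = 1 + max(2, 2) = 3
  height(5) = 1 + max(0, 3) = 4
Height = 4


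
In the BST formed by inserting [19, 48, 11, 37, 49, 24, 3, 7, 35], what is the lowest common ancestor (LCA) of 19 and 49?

Tree insertion order: [19, 48, 11, 37, 49, 24, 3, 7, 35]
Tree (level-order array): [19, 11, 48, 3, None, 37, 49, None, 7, 24, None, None, None, None, None, None, 35]
In a BST, the LCA of p=19, q=49 is the first node v on the
root-to-leaf path with p <= v <= q (go left if both < v, right if both > v).
Walk from root:
  at 19: 19 <= 19 <= 49, this is the LCA
LCA = 19
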